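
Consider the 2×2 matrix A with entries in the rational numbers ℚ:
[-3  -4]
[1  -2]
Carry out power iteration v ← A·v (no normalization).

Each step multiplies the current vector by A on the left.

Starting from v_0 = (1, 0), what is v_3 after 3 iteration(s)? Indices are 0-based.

v_3 = (5, 15)

v_0 = (1, 0).
v_1 = A·v_0 = (-3, 1).
v_2 = A·v_1 = (5, -5).
v_3 = A·v_2 = (5, 15).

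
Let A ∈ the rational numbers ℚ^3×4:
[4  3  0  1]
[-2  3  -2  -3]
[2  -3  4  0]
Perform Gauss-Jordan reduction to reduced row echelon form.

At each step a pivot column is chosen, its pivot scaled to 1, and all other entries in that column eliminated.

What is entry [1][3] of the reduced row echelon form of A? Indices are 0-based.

M[1][3] = -11/9

pivot(0,0)=4: scale R0 → (1, 3/4, 0, 1/4)
  clear (1,0): R1 −= (-2)R0 → (0, 9/2, -2, -5/2)
  clear (2,0): R2 −= (2)R0 → (0, -9/2, 4, -1/2)
pivot(1,1)=9/2: scale R1 → (0, 1, -4/9, -5/9)
  clear (0,1): R0 −= (3/4)R1 → (1, 0, 1/3, 2/3)
  clear (2,1): R2 −= (-9/2)R1 → (0, 0, 2, -3)
pivot(2,2)=2: scale R2 → (0, 0, 1, -3/2)
  clear (0,2): R0 −= (1/3)R2 → (1, 0, 0, 7/6)
  clear (1,2): R1 −= (-4/9)R2 → (0, 1, 0, -11/9)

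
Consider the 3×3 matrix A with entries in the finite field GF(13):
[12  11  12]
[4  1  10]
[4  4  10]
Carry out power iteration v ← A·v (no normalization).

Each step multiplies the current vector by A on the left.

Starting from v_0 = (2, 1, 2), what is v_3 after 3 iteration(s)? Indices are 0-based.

v_3 = (10, 1, 1)

v_0 = (2, 1, 2).
v_1 = A·v_0 = (7, 3, 6).
v_2 = A·v_1 = (7, 0, 9).
v_3 = A·v_2 = (10, 1, 1).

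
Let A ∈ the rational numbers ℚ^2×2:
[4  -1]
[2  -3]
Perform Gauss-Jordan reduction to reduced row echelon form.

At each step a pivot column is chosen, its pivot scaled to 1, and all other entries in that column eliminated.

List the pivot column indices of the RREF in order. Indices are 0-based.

pivot columns: 0, 1

pivot(0,0)=4: scale R0 → (1, -1/4)
  clear (1,0): R1 −= (2)R0 → (0, -5/2)
pivot(1,1)=-5/2: scale R1 → (0, 1)
  clear (0,1): R0 −= (-1/4)R1 → (1, 0)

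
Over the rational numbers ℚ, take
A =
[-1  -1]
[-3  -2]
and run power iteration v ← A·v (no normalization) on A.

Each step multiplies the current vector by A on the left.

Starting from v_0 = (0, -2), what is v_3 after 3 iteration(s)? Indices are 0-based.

v_3 = (20, 46)

v_0 = (0, -2).
v_1 = A·v_0 = (2, 4).
v_2 = A·v_1 = (-6, -14).
v_3 = A·v_2 = (20, 46).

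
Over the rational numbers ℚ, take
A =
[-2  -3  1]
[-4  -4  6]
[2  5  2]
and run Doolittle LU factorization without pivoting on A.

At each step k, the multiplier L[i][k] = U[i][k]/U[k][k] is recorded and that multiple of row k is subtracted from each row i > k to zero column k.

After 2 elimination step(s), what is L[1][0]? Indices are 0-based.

[col 0] pivot -2
  R1 -= 2*R0 → (0, 2, 4)  (L[1][0] := 2)
  R2 -= -1*R0 → (0, 2, 3)  (L[2][0] := -1)
[col 1] pivot 2
  R2 -= 1*R1 → (0, 0, -1)  (L[2][1] := 1)

L[1][0] = 2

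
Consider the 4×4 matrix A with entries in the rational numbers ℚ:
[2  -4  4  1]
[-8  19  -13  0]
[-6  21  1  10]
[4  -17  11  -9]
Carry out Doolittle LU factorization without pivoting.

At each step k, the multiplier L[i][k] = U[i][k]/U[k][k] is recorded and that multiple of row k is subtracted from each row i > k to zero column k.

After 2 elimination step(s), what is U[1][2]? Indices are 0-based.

k=0: U[0][0]=2
  eliminate (1,0): mult=-4, new row 1: (0, 3, 3, 4); set L[1][0]=-4
  eliminate (2,0): mult=-3, new row 2: (0, 9, 13, 13); set L[2][0]=-3
  eliminate (3,0): mult=2, new row 3: (0, -9, 3, -11); set L[3][0]=2
k=1: U[1][1]=3
  eliminate (2,1): mult=3, new row 2: (0, 0, 4, 1); set L[2][1]=3
  eliminate (3,1): mult=-3, new row 3: (0, 0, 12, 1); set L[3][1]=-3

U[1][2] = 3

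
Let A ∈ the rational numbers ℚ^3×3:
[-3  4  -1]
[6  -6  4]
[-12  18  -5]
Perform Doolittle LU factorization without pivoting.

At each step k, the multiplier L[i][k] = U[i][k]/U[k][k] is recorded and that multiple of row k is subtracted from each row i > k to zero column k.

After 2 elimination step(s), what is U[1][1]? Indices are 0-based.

U[1][1] = 2

Step 1: pivot at (0,0) is -3.
  row1 ← row1 − (-2)·row0  ⇒  L[1][0]=-2, U row1=(0, 2, 2)
  row2 ← row2 − (4)·row0  ⇒  L[2][0]=4, U row2=(0, 2, -1)
Step 2: pivot at (1,1) is 2.
  row2 ← row2 − (1)·row1  ⇒  L[2][1]=1, U row2=(0, 0, -3)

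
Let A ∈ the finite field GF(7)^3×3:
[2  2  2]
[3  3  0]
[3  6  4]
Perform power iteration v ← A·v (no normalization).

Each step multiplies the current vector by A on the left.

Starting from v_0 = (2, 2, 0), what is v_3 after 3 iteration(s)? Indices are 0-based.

v_3 = (6, 2, 0)

v_0 = (2, 2, 0).
v_1 = A·v_0 = (1, 5, 4).
v_2 = A·v_1 = (6, 4, 0).
v_3 = A·v_2 = (6, 2, 0).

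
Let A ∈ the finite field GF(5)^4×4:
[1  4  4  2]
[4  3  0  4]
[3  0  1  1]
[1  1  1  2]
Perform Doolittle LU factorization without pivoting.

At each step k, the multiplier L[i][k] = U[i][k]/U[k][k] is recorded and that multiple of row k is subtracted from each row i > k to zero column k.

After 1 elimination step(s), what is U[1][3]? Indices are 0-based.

Step 1: pivot at (0,0) is 1.
  row1 ← row1 − (4)·row0  ⇒  L[1][0]=4, U row1=(0, 2, 4, 1)
  row2 ← row2 − (3)·row0  ⇒  L[2][0]=3, U row2=(0, 3, 4, 0)
  row3 ← row3 − (1)·row0  ⇒  L[3][0]=1, U row3=(0, 2, 2, 0)

U[1][3] = 1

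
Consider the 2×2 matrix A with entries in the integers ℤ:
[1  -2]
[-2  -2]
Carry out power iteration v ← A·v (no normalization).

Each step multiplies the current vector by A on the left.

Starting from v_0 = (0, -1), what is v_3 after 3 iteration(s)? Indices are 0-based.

v_3 = (14, 20)

v_0 = (0, -1).
v_1 = A·v_0 = (2, 2).
v_2 = A·v_1 = (-2, -8).
v_3 = A·v_2 = (14, 20).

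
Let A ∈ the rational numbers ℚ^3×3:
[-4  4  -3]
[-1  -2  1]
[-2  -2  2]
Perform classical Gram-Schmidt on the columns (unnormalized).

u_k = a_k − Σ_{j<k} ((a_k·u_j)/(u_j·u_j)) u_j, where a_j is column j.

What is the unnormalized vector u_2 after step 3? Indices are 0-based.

u_2 = (-7/101, -56/101, 42/101)

Step 1: u_0 = a_0 = (-4, -1, -2).
Step 2: u_1 = a_1 − (-10/21)·u_0 = (44/21, -52/21, -62/21).
Step 3: u_2 = a_2 − (1/3)·u_0 − (-77/101)·u_1 = (-7/101, -56/101, 42/101).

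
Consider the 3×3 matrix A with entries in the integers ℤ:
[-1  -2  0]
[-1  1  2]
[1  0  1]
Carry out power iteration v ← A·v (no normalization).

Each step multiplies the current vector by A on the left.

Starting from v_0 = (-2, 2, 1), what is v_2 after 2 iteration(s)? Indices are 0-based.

v_0 = (-2, 2, 1).
v_1 = A·v_0 = (-2, 6, -1).
v_2 = A·v_1 = (-10, 6, -3).

v_2 = (-10, 6, -3)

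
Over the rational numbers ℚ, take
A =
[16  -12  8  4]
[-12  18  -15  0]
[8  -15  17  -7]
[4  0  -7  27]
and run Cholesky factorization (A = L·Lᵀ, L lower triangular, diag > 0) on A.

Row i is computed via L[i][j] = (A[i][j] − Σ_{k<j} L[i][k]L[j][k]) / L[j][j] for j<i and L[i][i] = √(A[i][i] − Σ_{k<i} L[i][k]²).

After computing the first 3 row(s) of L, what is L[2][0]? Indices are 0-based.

Step 1: L[0][0] = √(16) = 4.
  L[1][0] = (-12) / L[0][0] = -3.
Step 2: L[1][1] = √(9) = 3.
  L[2][0] = (8) / L[0][0] = 2.
  L[2][1] = (-9) / L[1][1] = -3.
Step 3: L[2][2] = √(4) = 2.

L[2][0] = 2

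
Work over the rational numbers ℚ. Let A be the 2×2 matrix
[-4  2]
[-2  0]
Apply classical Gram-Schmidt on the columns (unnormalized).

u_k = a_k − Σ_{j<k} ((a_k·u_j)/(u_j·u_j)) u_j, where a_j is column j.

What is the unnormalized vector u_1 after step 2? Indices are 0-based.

Step 1: u_0 = a_0 = (-4, -2).
Step 2: u_1 = a_1 − (-2/5)·u_0 = (2/5, -4/5).

u_1 = (2/5, -4/5)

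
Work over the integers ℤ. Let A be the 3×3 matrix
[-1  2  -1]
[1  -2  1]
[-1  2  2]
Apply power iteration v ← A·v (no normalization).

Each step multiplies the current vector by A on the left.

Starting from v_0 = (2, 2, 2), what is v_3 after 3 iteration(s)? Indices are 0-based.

v_3 = (6, -6, 42)

v_0 = (2, 2, 2).
v_1 = A·v_0 = (0, 0, 6).
v_2 = A·v_1 = (-6, 6, 12).
v_3 = A·v_2 = (6, -6, 42).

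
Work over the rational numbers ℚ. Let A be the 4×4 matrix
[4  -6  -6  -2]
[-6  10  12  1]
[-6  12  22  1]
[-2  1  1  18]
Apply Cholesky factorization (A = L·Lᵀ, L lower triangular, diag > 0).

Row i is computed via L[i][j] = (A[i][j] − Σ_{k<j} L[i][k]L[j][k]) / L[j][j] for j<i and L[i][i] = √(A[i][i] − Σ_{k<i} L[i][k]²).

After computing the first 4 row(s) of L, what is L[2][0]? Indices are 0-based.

L[2][0] = -3

Step 1: L[0][0] = √(4) = 2.
  L[1][0] = (-6) / L[0][0] = -3.
Step 2: L[1][1] = √(1) = 1.
  L[2][0] = (-6) / L[0][0] = -3.
  L[2][1] = (3) / L[1][1] = 3.
Step 3: L[2][2] = √(4) = 2.
  L[3][0] = (-2) / L[0][0] = -1.
  L[3][1] = (-2) / L[1][1] = -2.
  L[3][2] = (4) / L[2][2] = 2.
Step 4: L[3][3] = √(9) = 3.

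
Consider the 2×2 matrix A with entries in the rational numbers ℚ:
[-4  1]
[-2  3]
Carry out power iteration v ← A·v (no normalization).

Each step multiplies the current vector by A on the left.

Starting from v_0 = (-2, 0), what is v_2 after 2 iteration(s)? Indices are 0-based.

v_2 = (-28, -4)

v_0 = (-2, 0).
v_1 = A·v_0 = (8, 4).
v_2 = A·v_1 = (-28, -4).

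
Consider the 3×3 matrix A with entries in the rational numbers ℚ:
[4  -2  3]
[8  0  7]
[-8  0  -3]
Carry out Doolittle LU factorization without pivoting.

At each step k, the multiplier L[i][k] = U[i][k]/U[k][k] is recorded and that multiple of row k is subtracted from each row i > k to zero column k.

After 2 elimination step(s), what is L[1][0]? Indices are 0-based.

L[1][0] = 2

k=0: U[0][0]=4
  eliminate (1,0): mult=2, new row 1: (0, 4, 1); set L[1][0]=2
  eliminate (2,0): mult=-2, new row 2: (0, -4, 3); set L[2][0]=-2
k=1: U[1][1]=4
  eliminate (2,1): mult=-1, new row 2: (0, 0, 4); set L[2][1]=-1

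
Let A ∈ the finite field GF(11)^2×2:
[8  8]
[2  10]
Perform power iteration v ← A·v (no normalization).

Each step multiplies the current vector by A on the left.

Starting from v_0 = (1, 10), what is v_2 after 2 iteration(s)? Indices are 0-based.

v_0 = (1, 10).
v_1 = A·v_0 = (0, 3).
v_2 = A·v_1 = (2, 8).

v_2 = (2, 8)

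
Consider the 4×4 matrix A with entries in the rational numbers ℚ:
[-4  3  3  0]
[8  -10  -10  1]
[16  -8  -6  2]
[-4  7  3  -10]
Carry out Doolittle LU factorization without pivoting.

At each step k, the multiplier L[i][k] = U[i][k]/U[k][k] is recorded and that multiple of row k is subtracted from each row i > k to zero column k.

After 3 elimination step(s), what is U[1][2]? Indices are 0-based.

k=0: U[0][0]=-4
  eliminate (1,0): mult=-2, new row 1: (0, -4, -4, 1); set L[1][0]=-2
  eliminate (2,0): mult=-4, new row 2: (0, 4, 6, 2); set L[2][0]=-4
  eliminate (3,0): mult=1, new row 3: (0, 4, 0, -10); set L[3][0]=1
k=1: U[1][1]=-4
  eliminate (2,1): mult=-1, new row 2: (0, 0, 2, 3); set L[2][1]=-1
  eliminate (3,1): mult=-1, new row 3: (0, 0, -4, -9); set L[3][1]=-1
k=2: U[2][2]=2
  eliminate (3,2): mult=-2, new row 3: (0, 0, 0, -3); set L[3][2]=-2

U[1][2] = -4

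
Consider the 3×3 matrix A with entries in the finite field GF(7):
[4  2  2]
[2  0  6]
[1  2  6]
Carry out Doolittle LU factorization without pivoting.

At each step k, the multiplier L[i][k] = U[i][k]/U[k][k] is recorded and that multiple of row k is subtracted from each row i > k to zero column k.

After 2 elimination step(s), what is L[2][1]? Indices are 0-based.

L[2][1] = 2

k=0: U[0][0]=4
  eliminate (1,0): mult=4, new row 1: (0, 6, 5); set L[1][0]=4
  eliminate (2,0): mult=2, new row 2: (0, 5, 2); set L[2][0]=2
k=1: U[1][1]=6
  eliminate (2,1): mult=2, new row 2: (0, 0, 6); set L[2][1]=2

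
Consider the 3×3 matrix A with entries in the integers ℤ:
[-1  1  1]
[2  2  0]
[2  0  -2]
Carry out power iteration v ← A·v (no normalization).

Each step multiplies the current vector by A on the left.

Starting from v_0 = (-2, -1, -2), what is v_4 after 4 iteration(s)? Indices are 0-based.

v_4 = (-33, -98, -10)

v_0 = (-2, -1, -2).
v_1 = A·v_0 = (-1, -6, 0).
v_2 = A·v_1 = (-5, -14, -2).
v_3 = A·v_2 = (-11, -38, -6).
v_4 = A·v_3 = (-33, -98, -10).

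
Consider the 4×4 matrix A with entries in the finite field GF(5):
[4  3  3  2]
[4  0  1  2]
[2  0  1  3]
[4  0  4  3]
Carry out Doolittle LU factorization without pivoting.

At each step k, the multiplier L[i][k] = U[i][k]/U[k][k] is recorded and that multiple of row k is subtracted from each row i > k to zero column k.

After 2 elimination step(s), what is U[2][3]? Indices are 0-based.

U[2][3] = 2

Step 1: pivot at (0,0) is 4.
  row1 ← row1 − (1)·row0  ⇒  L[1][0]=1, U row1=(0, 2, 3, 0)
  row2 ← row2 − (3)·row0  ⇒  L[2][0]=3, U row2=(0, 1, 2, 2)
  row3 ← row3 − (1)·row0  ⇒  L[3][0]=1, U row3=(0, 2, 1, 1)
Step 2: pivot at (1,1) is 2.
  row2 ← row2 − (3)·row1  ⇒  L[2][1]=3, U row2=(0, 0, 3, 2)
  row3 ← row3 − (1)·row1  ⇒  L[3][1]=1, U row3=(0, 0, 3, 1)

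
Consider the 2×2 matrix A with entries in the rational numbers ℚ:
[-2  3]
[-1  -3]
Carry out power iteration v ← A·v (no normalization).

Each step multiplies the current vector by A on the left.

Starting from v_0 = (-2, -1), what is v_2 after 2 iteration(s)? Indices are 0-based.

v_0 = (-2, -1).
v_1 = A·v_0 = (1, 5).
v_2 = A·v_1 = (13, -16).

v_2 = (13, -16)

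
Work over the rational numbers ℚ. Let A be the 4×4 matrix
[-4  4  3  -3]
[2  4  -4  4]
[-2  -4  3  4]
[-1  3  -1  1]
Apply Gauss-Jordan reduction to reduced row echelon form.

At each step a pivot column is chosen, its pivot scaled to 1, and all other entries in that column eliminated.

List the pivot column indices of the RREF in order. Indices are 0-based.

pivot columns: 0, 1, 2, 3

step 1: normalize row 0 (÷-4) = (1, -1, -3/4, 3/4)
  row 1: subtract 2×row0 = (0, 6, -5/2, 5/2)
  row 2: subtract -2×row0 = (0, -6, 3/2, 11/2)
  row 3: subtract -1×row0 = (0, 2, -7/4, 7/4)
step 2: normalize row 1 (÷6) = (0, 1, -5/12, 5/12)
  row 0: subtract -1×row1 = (1, 0, -7/6, 7/6)
  row 2: subtract -6×row1 = (0, 0, -1, 8)
  row 3: subtract 2×row1 = (0, 0, -11/12, 11/12)
step 3: normalize row 2 (÷-1) = (0, 0, 1, -8)
  row 0: subtract -7/6×row2 = (1, 0, 0, -49/6)
  row 1: subtract -5/12×row2 = (0, 1, 0, -35/12)
  row 3: subtract -11/12×row2 = (0, 0, 0, -77/12)
step 4: normalize row 3 (÷-77/12) = (0, 0, 0, 1)
  row 0: subtract -49/6×row3 = (1, 0, 0, 0)
  row 1: subtract -35/12×row3 = (0, 1, 0, 0)
  row 2: subtract -8×row3 = (0, 0, 1, 0)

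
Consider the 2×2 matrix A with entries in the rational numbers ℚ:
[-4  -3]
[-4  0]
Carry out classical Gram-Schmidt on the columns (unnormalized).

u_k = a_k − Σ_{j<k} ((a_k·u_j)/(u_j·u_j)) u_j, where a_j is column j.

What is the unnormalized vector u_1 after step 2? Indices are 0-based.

u_1 = (-3/2, 3/2)

Step 1: u_0 = a_0 = (-4, -4).
Step 2: u_1 = a_1 − (3/8)·u_0 = (-3/2, 3/2).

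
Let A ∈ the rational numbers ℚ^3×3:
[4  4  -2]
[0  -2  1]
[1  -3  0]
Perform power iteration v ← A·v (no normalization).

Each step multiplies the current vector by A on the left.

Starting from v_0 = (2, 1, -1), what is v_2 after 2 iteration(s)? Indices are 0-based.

v_0 = (2, 1, -1).
v_1 = A·v_0 = (14, -3, -1).
v_2 = A·v_1 = (46, 5, 23).

v_2 = (46, 5, 23)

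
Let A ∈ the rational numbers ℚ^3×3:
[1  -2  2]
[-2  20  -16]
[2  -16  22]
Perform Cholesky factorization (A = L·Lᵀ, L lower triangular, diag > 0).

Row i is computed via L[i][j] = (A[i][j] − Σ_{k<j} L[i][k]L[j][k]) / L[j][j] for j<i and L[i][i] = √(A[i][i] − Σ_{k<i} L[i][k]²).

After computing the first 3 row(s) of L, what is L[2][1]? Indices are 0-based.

L[2][1] = -3

Step 1: L[0][0] = √(1) = 1.
  L[1][0] = (-2) / L[0][0] = -2.
Step 2: L[1][1] = √(16) = 4.
  L[2][0] = (2) / L[0][0] = 2.
  L[2][1] = (-12) / L[1][1] = -3.
Step 3: L[2][2] = √(9) = 3.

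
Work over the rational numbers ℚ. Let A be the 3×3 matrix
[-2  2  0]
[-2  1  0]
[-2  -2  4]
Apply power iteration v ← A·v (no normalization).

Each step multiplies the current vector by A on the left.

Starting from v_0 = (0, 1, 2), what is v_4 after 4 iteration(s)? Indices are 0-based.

v_4 = (6, 5, 330)

v_0 = (0, 1, 2).
v_1 = A·v_0 = (2, 1, 6).
v_2 = A·v_1 = (-2, -3, 18).
v_3 = A·v_2 = (-2, 1, 82).
v_4 = A·v_3 = (6, 5, 330).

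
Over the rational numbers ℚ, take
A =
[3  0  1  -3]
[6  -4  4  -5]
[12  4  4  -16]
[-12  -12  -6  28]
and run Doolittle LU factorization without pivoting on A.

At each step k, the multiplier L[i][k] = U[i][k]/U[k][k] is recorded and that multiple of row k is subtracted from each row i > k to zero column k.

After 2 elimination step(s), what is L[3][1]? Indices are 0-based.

Step 1: pivot at (0,0) is 3.
  row1 ← row1 − (2)·row0  ⇒  L[1][0]=2, U row1=(0, -4, 2, 1)
  row2 ← row2 − (4)·row0  ⇒  L[2][0]=4, U row2=(0, 4, 0, -4)
  row3 ← row3 − (-4)·row0  ⇒  L[3][0]=-4, U row3=(0, -12, -2, 16)
Step 2: pivot at (1,1) is -4.
  row2 ← row2 − (-1)·row1  ⇒  L[2][1]=-1, U row2=(0, 0, 2, -3)
  row3 ← row3 − (3)·row1  ⇒  L[3][1]=3, U row3=(0, 0, -8, 13)

L[3][1] = 3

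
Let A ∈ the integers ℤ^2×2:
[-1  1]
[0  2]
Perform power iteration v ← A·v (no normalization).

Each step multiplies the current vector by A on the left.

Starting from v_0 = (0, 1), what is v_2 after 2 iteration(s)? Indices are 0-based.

v_0 = (0, 1).
v_1 = A·v_0 = (1, 2).
v_2 = A·v_1 = (1, 4).

v_2 = (1, 4)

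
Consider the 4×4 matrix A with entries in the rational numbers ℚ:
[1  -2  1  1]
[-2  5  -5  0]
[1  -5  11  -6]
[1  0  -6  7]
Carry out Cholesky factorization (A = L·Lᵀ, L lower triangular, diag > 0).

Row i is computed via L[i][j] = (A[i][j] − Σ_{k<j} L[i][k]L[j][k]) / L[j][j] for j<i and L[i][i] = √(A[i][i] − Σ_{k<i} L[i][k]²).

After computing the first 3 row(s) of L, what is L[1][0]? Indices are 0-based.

L[1][0] = -2

Step 1: L[0][0] = √(1) = 1.
  L[1][0] = (-2) / L[0][0] = -2.
Step 2: L[1][1] = √(1) = 1.
  L[2][0] = (1) / L[0][0] = 1.
  L[2][1] = (-3) / L[1][1] = -3.
Step 3: L[2][2] = √(1) = 1.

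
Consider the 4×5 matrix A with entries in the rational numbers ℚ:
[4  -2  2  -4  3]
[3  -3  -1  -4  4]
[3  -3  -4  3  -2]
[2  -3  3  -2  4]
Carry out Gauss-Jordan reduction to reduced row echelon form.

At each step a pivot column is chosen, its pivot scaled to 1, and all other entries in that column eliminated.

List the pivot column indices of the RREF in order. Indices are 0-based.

pivot columns: 0, 1, 2, 3

step 1: normalize row 0 (÷4) = (1, -1/2, 1/2, -1, 3/4)
  row 1: subtract 3×row0 = (0, -3/2, -5/2, -1, 7/4)
  row 2: subtract 3×row0 = (0, -3/2, -11/2, 6, -17/4)
  row 3: subtract 2×row0 = (0, -2, 2, 0, 5/2)
step 2: normalize row 1 (÷-3/2) = (0, 1, 5/3, 2/3, -7/6)
  row 0: subtract -1/2×row1 = (1, 0, 4/3, -2/3, 1/6)
  row 2: subtract -3/2×row1 = (0, 0, -3, 7, -6)
  row 3: subtract -2×row1 = (0, 0, 16/3, 4/3, 1/6)
step 3: normalize row 2 (÷-3) = (0, 0, 1, -7/3, 2)
  row 0: subtract 4/3×row2 = (1, 0, 0, 22/9, -5/2)
  row 1: subtract 5/3×row2 = (0, 1, 0, 41/9, -9/2)
  row 3: subtract 16/3×row2 = (0, 0, 0, 124/9, -21/2)
step 4: normalize row 3 (÷124/9) = (0, 0, 0, 1, -189/248)
  row 0: subtract 22/9×row3 = (1, 0, 0, 0, -79/124)
  row 1: subtract 41/9×row3 = (0, 1, 0, 0, -255/248)
  row 2: subtract -7/3×row3 = (0, 0, 1, 0, 55/248)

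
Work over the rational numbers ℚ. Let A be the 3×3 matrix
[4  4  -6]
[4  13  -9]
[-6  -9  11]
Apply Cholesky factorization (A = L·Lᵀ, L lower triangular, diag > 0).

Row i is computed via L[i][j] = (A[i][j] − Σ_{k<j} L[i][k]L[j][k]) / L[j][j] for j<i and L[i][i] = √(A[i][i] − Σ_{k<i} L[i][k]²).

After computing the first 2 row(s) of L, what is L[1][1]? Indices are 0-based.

Step 1: L[0][0] = √(4) = 2.
  L[1][0] = (4) / L[0][0] = 2.
Step 2: L[1][1] = √(9) = 3.

L[1][1] = 3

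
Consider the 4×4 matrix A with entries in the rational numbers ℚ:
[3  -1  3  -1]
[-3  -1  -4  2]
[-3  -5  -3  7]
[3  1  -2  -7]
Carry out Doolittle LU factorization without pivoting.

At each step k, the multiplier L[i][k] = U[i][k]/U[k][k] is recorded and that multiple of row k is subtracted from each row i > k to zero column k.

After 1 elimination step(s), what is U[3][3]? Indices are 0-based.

U[3][3] = -6

Step 1: pivot at (0,0) is 3.
  row1 ← row1 − (-1)·row0  ⇒  L[1][0]=-1, U row1=(0, -2, -1, 1)
  row2 ← row2 − (-1)·row0  ⇒  L[2][0]=-1, U row2=(0, -6, 0, 6)
  row3 ← row3 − (1)·row0  ⇒  L[3][0]=1, U row3=(0, 2, -5, -6)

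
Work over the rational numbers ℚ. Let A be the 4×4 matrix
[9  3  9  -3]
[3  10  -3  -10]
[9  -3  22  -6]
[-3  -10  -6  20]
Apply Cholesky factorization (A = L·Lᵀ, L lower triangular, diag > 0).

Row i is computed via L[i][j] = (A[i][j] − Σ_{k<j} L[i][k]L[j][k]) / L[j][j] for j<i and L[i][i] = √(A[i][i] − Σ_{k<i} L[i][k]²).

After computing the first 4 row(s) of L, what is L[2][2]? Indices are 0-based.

Step 1: L[0][0] = √(9) = 3.
  L[1][0] = (3) / L[0][0] = 1.
Step 2: L[1][1] = √(9) = 3.
  L[2][0] = (9) / L[0][0] = 3.
  L[2][1] = (-6) / L[1][1] = -2.
Step 3: L[2][2] = √(9) = 3.
  L[3][0] = (-3) / L[0][0] = -1.
  L[3][1] = (-9) / L[1][1] = -3.
  L[3][2] = (-9) / L[2][2] = -3.
Step 4: L[3][3] = √(1) = 1.

L[2][2] = 3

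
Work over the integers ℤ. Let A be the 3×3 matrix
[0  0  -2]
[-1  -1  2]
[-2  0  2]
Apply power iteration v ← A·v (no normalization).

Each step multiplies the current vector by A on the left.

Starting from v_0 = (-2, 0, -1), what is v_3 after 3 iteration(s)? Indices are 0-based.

v_3 = (0, 2, 8)

v_0 = (-2, 0, -1).
v_1 = A·v_0 = (2, 0, 2).
v_2 = A·v_1 = (-4, 2, 0).
v_3 = A·v_2 = (0, 2, 8).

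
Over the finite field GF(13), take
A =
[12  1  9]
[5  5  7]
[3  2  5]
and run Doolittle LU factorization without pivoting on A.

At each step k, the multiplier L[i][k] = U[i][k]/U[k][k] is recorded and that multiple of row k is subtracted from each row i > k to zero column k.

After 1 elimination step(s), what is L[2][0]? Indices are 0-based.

L[2][0] = 10

[col 0] pivot 12
  R1 -= 8*R0 → (0, 10, 0)  (L[1][0] := 8)
  R2 -= 10*R0 → (0, 5, 6)  (L[2][0] := 10)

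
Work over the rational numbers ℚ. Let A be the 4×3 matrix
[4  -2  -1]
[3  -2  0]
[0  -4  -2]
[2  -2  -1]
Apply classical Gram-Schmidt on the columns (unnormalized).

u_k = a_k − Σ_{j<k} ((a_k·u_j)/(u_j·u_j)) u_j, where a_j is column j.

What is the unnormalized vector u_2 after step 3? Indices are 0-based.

Step 1: u_0 = a_0 = (4, 3, 0, 2).
Step 2: u_1 = a_1 − (-18/29)·u_0 = (14/29, -4/29, -4, -22/29).
Step 3: u_2 = a_2 − (-6/29)·u_0 − (30/61)·u_1 = (-25/61, 42/61, -2/61, -13/61).

u_2 = (-25/61, 42/61, -2/61, -13/61)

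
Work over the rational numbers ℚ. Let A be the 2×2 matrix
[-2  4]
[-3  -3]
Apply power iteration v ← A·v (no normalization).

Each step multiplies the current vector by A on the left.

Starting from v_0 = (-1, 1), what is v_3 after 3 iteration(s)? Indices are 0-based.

v_3 = (-48, 90)

v_0 = (-1, 1).
v_1 = A·v_0 = (6, 0).
v_2 = A·v_1 = (-12, -18).
v_3 = A·v_2 = (-48, 90).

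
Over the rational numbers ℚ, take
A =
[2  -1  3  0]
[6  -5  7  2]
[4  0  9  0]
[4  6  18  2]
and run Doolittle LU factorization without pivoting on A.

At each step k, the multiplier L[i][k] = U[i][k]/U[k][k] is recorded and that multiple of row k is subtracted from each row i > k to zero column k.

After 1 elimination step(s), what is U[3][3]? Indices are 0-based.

[col 0] pivot 2
  R1 -= 3*R0 → (0, -2, -2, 2)  (L[1][0] := 3)
  R2 -= 2*R0 → (0, 2, 3, 0)  (L[2][0] := 2)
  R3 -= 2*R0 → (0, 8, 12, 2)  (L[3][0] := 2)

U[3][3] = 2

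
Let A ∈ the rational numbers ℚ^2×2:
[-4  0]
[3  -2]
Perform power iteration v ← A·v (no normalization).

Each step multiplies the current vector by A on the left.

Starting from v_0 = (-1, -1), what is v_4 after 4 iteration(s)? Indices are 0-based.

v_0 = (-1, -1).
v_1 = A·v_0 = (4, -1).
v_2 = A·v_1 = (-16, 14).
v_3 = A·v_2 = (64, -76).
v_4 = A·v_3 = (-256, 344).

v_4 = (-256, 344)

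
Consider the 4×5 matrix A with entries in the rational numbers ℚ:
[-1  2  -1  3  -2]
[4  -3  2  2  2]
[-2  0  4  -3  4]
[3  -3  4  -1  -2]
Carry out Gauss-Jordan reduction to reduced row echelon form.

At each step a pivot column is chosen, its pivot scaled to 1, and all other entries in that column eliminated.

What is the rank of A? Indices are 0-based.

rank = 4

step 1: normalize row 0 (÷-1) = (1, -2, 1, -3, 2)
  row 1: subtract 4×row0 = (0, 5, -2, 14, -6)
  row 2: subtract -2×row0 = (0, -4, 6, -9, 8)
  row 3: subtract 3×row0 = (0, 3, 1, 8, -8)
step 2: normalize row 1 (÷5) = (0, 1, -2/5, 14/5, -6/5)
  row 0: subtract -2×row1 = (1, 0, 1/5, 13/5, -2/5)
  row 2: subtract -4×row1 = (0, 0, 22/5, 11/5, 16/5)
  row 3: subtract 3×row1 = (0, 0, 11/5, -2/5, -22/5)
step 3: normalize row 2 (÷22/5) = (0, 0, 1, 1/2, 8/11)
  row 0: subtract 1/5×row2 = (1, 0, 0, 5/2, -6/11)
  row 1: subtract -2/5×row2 = (0, 1, 0, 3, -10/11)
  row 3: subtract 11/5×row2 = (0, 0, 0, -3/2, -6)
step 4: normalize row 3 (÷-3/2) = (0, 0, 0, 1, 4)
  row 0: subtract 5/2×row3 = (1, 0, 0, 0, -116/11)
  row 1: subtract 3×row3 = (0, 1, 0, 0, -142/11)
  row 2: subtract 1/2×row3 = (0, 0, 1, 0, -14/11)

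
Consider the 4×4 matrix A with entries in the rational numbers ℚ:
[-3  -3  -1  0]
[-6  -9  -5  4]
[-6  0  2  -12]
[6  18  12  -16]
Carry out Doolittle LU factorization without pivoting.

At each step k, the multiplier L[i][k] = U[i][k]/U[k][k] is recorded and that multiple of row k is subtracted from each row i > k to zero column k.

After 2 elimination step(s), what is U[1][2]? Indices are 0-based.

[col 0] pivot -3
  R1 -= 2*R0 → (0, -3, -3, 4)  (L[1][0] := 2)
  R2 -= 2*R0 → (0, 6, 4, -12)  (L[2][0] := 2)
  R3 -= -2*R0 → (0, 12, 10, -16)  (L[3][0] := -2)
[col 1] pivot -3
  R2 -= -2*R1 → (0, 0, -2, -4)  (L[2][1] := -2)
  R3 -= -4*R1 → (0, 0, -2, 0)  (L[3][1] := -4)

U[1][2] = -3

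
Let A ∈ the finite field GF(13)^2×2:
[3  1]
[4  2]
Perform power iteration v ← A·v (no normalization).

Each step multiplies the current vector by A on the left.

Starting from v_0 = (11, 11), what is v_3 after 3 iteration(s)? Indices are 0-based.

v_3 = (5, 4)

v_0 = (11, 11).
v_1 = A·v_0 = (5, 1).
v_2 = A·v_1 = (3, 9).
v_3 = A·v_2 = (5, 4).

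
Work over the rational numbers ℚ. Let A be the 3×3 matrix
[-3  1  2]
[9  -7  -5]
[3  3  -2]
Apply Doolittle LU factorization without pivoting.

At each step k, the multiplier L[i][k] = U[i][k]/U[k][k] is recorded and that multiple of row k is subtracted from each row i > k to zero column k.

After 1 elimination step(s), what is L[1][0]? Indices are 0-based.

k=0: U[0][0]=-3
  eliminate (1,0): mult=-3, new row 1: (0, -4, 1); set L[1][0]=-3
  eliminate (2,0): mult=-1, new row 2: (0, 4, 0); set L[2][0]=-1

L[1][0] = -3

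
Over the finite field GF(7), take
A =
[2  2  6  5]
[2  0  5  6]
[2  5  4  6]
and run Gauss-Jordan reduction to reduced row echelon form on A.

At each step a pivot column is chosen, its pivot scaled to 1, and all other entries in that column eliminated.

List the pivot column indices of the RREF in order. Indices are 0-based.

step 1: normalize row 0 (÷2) = (1, 1, 3, 6)
  row 1: subtract 2×row0 = (0, 5, 6, 1)
  row 2: subtract 2×row0 = (0, 3, 5, 1)
step 2: normalize row 1 (÷5) = (0, 1, 4, 3)
  row 0: subtract 1×row1 = (1, 0, 6, 3)
  row 2: subtract 3×row1 = (0, 0, 0, 6)
skip col 2 (zero from row 2)
step 3: normalize row 2 (÷6) = (0, 0, 0, 1)
  row 0: subtract 3×row2 = (1, 0, 6, 0)
  row 1: subtract 3×row2 = (0, 1, 4, 0)

pivot columns: 0, 1, 3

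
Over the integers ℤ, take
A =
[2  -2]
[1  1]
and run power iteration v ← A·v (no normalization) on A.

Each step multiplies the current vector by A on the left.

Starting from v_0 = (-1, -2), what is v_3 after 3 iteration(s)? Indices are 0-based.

v_0 = (-1, -2).
v_1 = A·v_0 = (2, -3).
v_2 = A·v_1 = (10, -1).
v_3 = A·v_2 = (22, 9).

v_3 = (22, 9)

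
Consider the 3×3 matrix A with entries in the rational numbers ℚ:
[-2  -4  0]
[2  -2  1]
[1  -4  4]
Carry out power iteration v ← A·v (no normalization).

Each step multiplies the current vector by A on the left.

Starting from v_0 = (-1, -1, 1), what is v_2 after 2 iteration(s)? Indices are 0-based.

v_0 = (-1, -1, 1).
v_1 = A·v_0 = (6, 1, 7).
v_2 = A·v_1 = (-16, 17, 30).

v_2 = (-16, 17, 30)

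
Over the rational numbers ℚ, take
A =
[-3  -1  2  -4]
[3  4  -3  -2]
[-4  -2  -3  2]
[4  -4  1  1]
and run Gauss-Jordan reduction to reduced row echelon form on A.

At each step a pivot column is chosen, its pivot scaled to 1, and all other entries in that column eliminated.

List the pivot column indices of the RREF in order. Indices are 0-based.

[1] R0 /= -3  ⇒  (1, 1/3, -2/3, 4/3)
     R1 -= 3·R0  ⇒  (0, 3, -1, -6)
     R2 -= -4·R0  ⇒  (0, -2/3, -17/3, 22/3)
     R3 -= 4·R0  ⇒  (0, -16/3, 11/3, -13/3)
[2] R1 /= 3  ⇒  (0, 1, -1/3, -2)
     R0 -= 1/3·R1  ⇒  (1, 0, -5/9, 2)
     R2 -= -2/3·R1  ⇒  (0, 0, -53/9, 6)
     R3 -= -16/3·R1  ⇒  (0, 0, 17/9, -15)
[3] R2 /= -53/9  ⇒  (0, 0, 1, -54/53)
     R0 -= -5/9·R2  ⇒  (1, 0, 0, 76/53)
     R1 -= -1/3·R2  ⇒  (0, 1, 0, -124/53)
     R3 -= 17/9·R2  ⇒  (0, 0, 0, -693/53)
[4] R3 /= -693/53  ⇒  (0, 0, 0, 1)
     R0 -= 76/53·R3  ⇒  (1, 0, 0, 0)
     R1 -= -124/53·R3  ⇒  (0, 1, 0, 0)
     R2 -= -54/53·R3  ⇒  (0, 0, 1, 0)

pivot columns: 0, 1, 2, 3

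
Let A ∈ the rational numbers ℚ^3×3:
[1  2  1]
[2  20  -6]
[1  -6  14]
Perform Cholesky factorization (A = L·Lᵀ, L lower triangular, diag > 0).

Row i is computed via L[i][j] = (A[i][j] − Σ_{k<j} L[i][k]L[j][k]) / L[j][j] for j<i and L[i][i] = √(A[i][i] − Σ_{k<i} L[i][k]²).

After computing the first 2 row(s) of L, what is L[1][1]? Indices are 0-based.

Step 1: L[0][0] = √(1) = 1.
  L[1][0] = (2) / L[0][0] = 2.
Step 2: L[1][1] = √(16) = 4.

L[1][1] = 4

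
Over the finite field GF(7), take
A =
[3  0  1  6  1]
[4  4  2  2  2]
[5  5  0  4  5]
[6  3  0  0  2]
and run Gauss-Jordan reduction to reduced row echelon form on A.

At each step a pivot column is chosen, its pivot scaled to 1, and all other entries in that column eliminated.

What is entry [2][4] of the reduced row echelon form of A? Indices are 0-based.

step 1: normalize row 0 (÷3) = (1, 0, 5, 2, 5)
  row 1: subtract 4×row0 = (0, 4, 3, 1, 3)
  row 2: subtract 5×row0 = (0, 5, 3, 1, 1)
  row 3: subtract 6×row0 = (0, 3, 5, 2, 0)
step 2: normalize row 1 (÷4) = (0, 1, 6, 2, 6)
  row 2: subtract 5×row1 = (0, 0, 1, 5, 6)
  row 3: subtract 3×row1 = (0, 0, 1, 3, 3)
step 3: normalize row 2 (÷1) = (0, 0, 1, 5, 6)
  row 0: subtract 5×row2 = (1, 0, 0, 5, 3)
  row 1: subtract 6×row2 = (0, 1, 0, 0, 5)
  row 3: subtract 1×row2 = (0, 0, 0, 5, 4)
step 4: normalize row 3 (÷5) = (0, 0, 0, 1, 5)
  row 0: subtract 5×row3 = (1, 0, 0, 0, 6)
  row 2: subtract 5×row3 = (0, 0, 1, 0, 2)

M[2][4] = 2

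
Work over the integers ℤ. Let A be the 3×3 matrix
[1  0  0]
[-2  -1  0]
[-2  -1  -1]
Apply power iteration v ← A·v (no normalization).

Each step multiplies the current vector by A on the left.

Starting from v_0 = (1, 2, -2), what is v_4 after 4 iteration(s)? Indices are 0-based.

v_4 = (1, 2, 10)

v_0 = (1, 2, -2).
v_1 = A·v_0 = (1, -4, -2).
v_2 = A·v_1 = (1, 2, 4).
v_3 = A·v_2 = (1, -4, -8).
v_4 = A·v_3 = (1, 2, 10).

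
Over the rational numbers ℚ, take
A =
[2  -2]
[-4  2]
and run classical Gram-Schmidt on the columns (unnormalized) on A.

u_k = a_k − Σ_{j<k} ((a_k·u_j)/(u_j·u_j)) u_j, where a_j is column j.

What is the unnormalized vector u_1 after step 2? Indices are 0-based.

Step 1: u_0 = a_0 = (2, -4).
Step 2: u_1 = a_1 − (-3/5)·u_0 = (-4/5, -2/5).

u_1 = (-4/5, -2/5)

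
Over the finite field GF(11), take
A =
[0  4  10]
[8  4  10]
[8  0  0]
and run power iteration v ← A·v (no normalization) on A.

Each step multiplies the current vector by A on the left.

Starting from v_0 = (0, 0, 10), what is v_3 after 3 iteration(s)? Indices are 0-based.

v_0 = (0, 0, 10).
v_1 = A·v_0 = (1, 1, 0).
v_2 = A·v_1 = (4, 1, 8).
v_3 = A·v_2 = (7, 6, 10).

v_3 = (7, 6, 10)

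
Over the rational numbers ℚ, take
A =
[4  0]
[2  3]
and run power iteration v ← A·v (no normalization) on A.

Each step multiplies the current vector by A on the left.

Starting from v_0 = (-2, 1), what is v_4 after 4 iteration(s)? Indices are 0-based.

v_0 = (-2, 1).
v_1 = A·v_0 = (-8, -1).
v_2 = A·v_1 = (-32, -19).
v_3 = A·v_2 = (-128, -121).
v_4 = A·v_3 = (-512, -619).

v_4 = (-512, -619)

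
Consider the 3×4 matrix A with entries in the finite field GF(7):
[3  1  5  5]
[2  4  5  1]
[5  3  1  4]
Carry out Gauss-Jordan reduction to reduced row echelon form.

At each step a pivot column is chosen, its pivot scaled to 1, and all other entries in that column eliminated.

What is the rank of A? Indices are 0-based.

rank = 3

step 1: normalize row 0 (÷3) = (1, 5, 4, 4)
  row 1: subtract 2×row0 = (0, 1, 4, 0)
  row 2: subtract 5×row0 = (0, 6, 2, 5)
step 2: normalize row 1 (÷1) = (0, 1, 4, 0)
  row 0: subtract 5×row1 = (1, 0, 5, 4)
  row 2: subtract 6×row1 = (0, 0, 6, 5)
step 3: normalize row 2 (÷6) = (0, 0, 1, 2)
  row 0: subtract 5×row2 = (1, 0, 0, 1)
  row 1: subtract 4×row2 = (0, 1, 0, 6)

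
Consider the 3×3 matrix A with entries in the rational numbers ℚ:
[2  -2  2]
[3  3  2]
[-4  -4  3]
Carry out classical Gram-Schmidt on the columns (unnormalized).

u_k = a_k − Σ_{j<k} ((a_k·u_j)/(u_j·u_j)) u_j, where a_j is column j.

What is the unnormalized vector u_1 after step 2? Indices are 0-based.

u_1 = (-100/29, 24/29, -32/29)

Step 1: u_0 = a_0 = (2, 3, -4).
Step 2: u_1 = a_1 − (21/29)·u_0 = (-100/29, 24/29, -32/29).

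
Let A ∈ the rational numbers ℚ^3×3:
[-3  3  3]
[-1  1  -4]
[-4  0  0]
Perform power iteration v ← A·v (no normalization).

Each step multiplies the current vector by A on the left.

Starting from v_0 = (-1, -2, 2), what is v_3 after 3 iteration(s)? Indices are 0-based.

v_3 = (-48, 44, 96)

v_0 = (-1, -2, 2).
v_1 = A·v_0 = (3, -9, 4).
v_2 = A·v_1 = (-24, -28, -12).
v_3 = A·v_2 = (-48, 44, 96).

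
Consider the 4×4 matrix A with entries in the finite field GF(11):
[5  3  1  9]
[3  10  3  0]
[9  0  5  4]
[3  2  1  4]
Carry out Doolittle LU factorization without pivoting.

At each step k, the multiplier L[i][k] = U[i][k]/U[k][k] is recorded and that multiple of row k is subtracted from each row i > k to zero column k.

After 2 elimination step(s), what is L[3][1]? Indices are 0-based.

L[3][1] = 7

[col 0] pivot 5
  R1 -= 5*R0 → (0, 6, 9, 10)  (L[1][0] := 5)
  R2 -= 4*R0 → (0, 10, 1, 1)  (L[2][0] := 4)
  R3 -= 5*R0 → (0, 9, 7, 3)  (L[3][0] := 5)
[col 1] pivot 6
  R2 -= 9*R1 → (0, 0, 8, 10)  (L[2][1] := 9)
  R3 -= 7*R1 → (0, 0, 10, 10)  (L[3][1] := 7)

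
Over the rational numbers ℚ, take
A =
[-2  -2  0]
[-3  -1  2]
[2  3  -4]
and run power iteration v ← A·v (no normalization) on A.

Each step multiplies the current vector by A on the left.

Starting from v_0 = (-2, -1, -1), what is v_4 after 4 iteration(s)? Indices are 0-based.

v_4 = (-550, -1053, 1871)

v_0 = (-2, -1, -1).
v_1 = A·v_0 = (6, 5, -3).
v_2 = A·v_1 = (-22, -29, 39).
v_3 = A·v_2 = (102, 173, -287).
v_4 = A·v_3 = (-550, -1053, 1871).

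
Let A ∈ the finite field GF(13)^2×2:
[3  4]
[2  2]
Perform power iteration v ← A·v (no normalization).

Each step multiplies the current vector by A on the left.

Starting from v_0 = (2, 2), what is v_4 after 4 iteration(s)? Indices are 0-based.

v_4 = (6, 7)

v_0 = (2, 2).
v_1 = A·v_0 = (1, 8).
v_2 = A·v_1 = (9, 5).
v_3 = A·v_2 = (8, 2).
v_4 = A·v_3 = (6, 7).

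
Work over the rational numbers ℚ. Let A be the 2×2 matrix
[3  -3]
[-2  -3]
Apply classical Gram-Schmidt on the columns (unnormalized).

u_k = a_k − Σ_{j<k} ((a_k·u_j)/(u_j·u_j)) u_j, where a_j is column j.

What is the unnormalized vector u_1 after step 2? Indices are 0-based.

Step 1: u_0 = a_0 = (3, -2).
Step 2: u_1 = a_1 − (-3/13)·u_0 = (-30/13, -45/13).

u_1 = (-30/13, -45/13)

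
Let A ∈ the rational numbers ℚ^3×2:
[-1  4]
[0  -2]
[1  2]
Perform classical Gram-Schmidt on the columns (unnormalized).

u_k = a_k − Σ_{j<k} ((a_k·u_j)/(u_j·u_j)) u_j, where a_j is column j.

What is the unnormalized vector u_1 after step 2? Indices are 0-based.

Step 1: u_0 = a_0 = (-1, 0, 1).
Step 2: u_1 = a_1 − (-1)·u_0 = (3, -2, 3).

u_1 = (3, -2, 3)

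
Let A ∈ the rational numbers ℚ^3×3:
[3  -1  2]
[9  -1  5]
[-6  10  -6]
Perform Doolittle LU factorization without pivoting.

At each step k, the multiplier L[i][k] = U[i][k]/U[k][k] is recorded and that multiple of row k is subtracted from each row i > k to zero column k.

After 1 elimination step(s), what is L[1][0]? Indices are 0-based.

L[1][0] = 3

k=0: U[0][0]=3
  eliminate (1,0): mult=3, new row 1: (0, 2, -1); set L[1][0]=3
  eliminate (2,0): mult=-2, new row 2: (0, 8, -2); set L[2][0]=-2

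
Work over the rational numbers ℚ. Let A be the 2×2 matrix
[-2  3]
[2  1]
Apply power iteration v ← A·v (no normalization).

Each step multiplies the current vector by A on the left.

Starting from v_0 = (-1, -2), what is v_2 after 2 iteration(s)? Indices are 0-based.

v_2 = (-4, -12)

v_0 = (-1, -2).
v_1 = A·v_0 = (-4, -4).
v_2 = A·v_1 = (-4, -12).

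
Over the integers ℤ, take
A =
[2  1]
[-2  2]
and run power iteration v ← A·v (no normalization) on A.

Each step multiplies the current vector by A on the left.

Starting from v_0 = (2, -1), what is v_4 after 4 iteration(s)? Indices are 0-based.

v_0 = (2, -1).
v_1 = A·v_0 = (3, -6).
v_2 = A·v_1 = (0, -18).
v_3 = A·v_2 = (-18, -36).
v_4 = A·v_3 = (-72, -36).

v_4 = (-72, -36)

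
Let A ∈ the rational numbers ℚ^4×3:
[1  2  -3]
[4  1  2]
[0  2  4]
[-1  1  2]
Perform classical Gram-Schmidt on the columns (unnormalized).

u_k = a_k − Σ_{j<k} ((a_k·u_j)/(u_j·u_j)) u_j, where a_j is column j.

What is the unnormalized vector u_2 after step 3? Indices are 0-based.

Step 1: u_0 = a_0 = (1, 4, 0, -1).
Step 2: u_1 = a_1 − (5/18)·u_0 = (31/18, -1/9, 2, 23/18).
Step 3: u_2 = a_2 − (1/6)·u_0 − (3/5)·u_1 = (-21/5, 7/5, 14/5, 7/5).

u_2 = (-21/5, 7/5, 14/5, 7/5)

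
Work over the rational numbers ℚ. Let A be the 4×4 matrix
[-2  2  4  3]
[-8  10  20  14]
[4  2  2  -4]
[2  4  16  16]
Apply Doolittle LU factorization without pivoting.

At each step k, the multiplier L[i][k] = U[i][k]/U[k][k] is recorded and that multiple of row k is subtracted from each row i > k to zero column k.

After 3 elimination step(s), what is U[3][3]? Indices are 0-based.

U[3][3] = -3

k=0: U[0][0]=-2
  eliminate (1,0): mult=4, new row 1: (0, 2, 4, 2); set L[1][0]=4
  eliminate (2,0): mult=-2, new row 2: (0, 6, 10, 2); set L[2][0]=-2
  eliminate (3,0): mult=-1, new row 3: (0, 6, 20, 19); set L[3][0]=-1
k=1: U[1][1]=2
  eliminate (2,1): mult=3, new row 2: (0, 0, -2, -4); set L[2][1]=3
  eliminate (3,1): mult=3, new row 3: (0, 0, 8, 13); set L[3][1]=3
k=2: U[2][2]=-2
  eliminate (3,2): mult=-4, new row 3: (0, 0, 0, -3); set L[3][2]=-4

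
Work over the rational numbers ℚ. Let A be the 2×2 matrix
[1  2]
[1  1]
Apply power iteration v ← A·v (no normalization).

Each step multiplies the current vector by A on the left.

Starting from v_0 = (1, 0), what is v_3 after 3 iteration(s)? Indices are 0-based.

v_3 = (7, 5)

v_0 = (1, 0).
v_1 = A·v_0 = (1, 1).
v_2 = A·v_1 = (3, 2).
v_3 = A·v_2 = (7, 5).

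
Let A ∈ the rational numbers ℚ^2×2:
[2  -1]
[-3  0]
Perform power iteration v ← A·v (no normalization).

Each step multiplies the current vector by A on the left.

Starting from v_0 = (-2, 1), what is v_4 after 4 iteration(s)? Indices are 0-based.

v_0 = (-2, 1).
v_1 = A·v_0 = (-5, 6).
v_2 = A·v_1 = (-16, 15).
v_3 = A·v_2 = (-47, 48).
v_4 = A·v_3 = (-142, 141).

v_4 = (-142, 141)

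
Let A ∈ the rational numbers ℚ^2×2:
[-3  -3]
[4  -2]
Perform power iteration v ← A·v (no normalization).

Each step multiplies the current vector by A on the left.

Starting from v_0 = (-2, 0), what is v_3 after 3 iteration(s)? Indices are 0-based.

v_3 = (-138, -56)

v_0 = (-2, 0).
v_1 = A·v_0 = (6, -8).
v_2 = A·v_1 = (6, 40).
v_3 = A·v_2 = (-138, -56).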